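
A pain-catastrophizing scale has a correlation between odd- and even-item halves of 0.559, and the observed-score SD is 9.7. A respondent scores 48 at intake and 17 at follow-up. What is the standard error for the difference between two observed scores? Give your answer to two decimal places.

7.30

Spearman-Brown: r = 2(0.559) / (1 + 0.559) = 1.1180 / 1.5590 ≃ 0.7171
SEM = 9.7000 · √(1 − 0.7171) = 9.7000 · √0.2829 ≃ 9.7000 · 0.5319 ≃ 5.1590
SE_diff = SEM · √2 ≃ 5.1590 · 1.4142 ≃ 7.2960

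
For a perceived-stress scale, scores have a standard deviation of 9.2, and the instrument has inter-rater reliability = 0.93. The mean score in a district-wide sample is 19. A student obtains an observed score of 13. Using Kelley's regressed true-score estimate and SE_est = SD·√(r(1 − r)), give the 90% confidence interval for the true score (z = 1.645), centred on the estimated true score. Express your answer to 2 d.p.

Estimated true score = 0.930×13 + (1 − 0.930)×19 ≈ 13.420
SE_est = 9.200×√(0.930×0.070) ≈ 2.347
CI = 13.420 ± 1.645 × 2.347 → [9.559, 17.281]

[9.56, 17.28]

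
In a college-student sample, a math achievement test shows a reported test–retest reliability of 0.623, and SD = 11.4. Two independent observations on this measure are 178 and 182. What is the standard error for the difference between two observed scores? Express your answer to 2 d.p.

9.90

SEM = 11.400 * √(1 − 0.623) = 11.400 * √0.377 ≈ 11.400 * 0.614 ≈ 7.000
SE_diff = SEM * √2 ≈ 7.000 * 1.414 ≈ 9.899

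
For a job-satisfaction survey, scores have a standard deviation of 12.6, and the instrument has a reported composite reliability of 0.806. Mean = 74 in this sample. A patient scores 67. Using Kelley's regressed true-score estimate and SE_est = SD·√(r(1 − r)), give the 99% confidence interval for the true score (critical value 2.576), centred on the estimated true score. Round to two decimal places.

Estimated true score = 0.8060*67 + (1 − 0.8060)*74 ≃ 68.3580
SE_est = SD * √(r(1 − r)) = 12.6000 * √0.1564 ≃ 12.6000 * 0.3954 ≃ 4.9824
99% CI: 68.3580 ± 12.8347 ≃ (55.5233, 81.1927)

[55.52, 81.19]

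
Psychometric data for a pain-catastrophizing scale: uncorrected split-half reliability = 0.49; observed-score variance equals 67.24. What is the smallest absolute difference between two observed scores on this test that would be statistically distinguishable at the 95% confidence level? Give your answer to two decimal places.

13.30

SD = √67.24 = 8.200
Spearman-Brown: r = 2(0.49) / (1 + 0.49) = 0.980 / 1.490 ≃ 0.658
SEM = 8.200×√(1 − 0.658) ≃ 4.797
SE_diff = √2 × SEM ≃ 6.785
Smallest detectable difference = 1.96×6.785 ≃ 13.298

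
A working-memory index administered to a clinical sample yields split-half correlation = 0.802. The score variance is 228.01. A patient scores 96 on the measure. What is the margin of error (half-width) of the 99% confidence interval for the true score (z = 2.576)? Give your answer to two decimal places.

σ = 228.01^(1/2) = 15.100
r_full = 2·0.802 / (1 + 0.802) ≈ 0.890
SEM = 15.100·√(1 − 0.890) ≈ 5.005
Margin = 2.576 · 5.005 ≈ 12.894

12.89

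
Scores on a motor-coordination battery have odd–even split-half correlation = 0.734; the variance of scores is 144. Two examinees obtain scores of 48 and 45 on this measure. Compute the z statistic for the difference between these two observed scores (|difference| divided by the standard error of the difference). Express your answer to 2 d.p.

SD = √144 ≈ 12.0000
Spearman-Brown: r = 2(0.734) / (1 + 0.734) = 1.4680 / 1.7340 ≈ 0.8466
SEM = 12.0000×√(1 − 0.8466) ≈ 4.7000
Standard error of the difference = 4.7000·√2 ≈ 6.6468
z = |48 − 45| / 6.6468 = 3 / 6.6468 ≈ 0.4513

0.45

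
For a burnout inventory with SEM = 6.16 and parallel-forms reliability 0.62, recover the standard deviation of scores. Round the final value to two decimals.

9.99

SD = 6.16 / √(1 − 0.62) ≃ 9.9928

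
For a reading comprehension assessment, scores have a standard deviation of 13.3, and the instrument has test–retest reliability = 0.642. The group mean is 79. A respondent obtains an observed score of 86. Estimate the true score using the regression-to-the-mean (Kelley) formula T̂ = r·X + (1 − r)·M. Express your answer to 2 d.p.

83.49

T̂ = r·X + (1 − r)·M = 0.642*86 + 0.358*79 = 55.212 + 28.282 ≈ 83.494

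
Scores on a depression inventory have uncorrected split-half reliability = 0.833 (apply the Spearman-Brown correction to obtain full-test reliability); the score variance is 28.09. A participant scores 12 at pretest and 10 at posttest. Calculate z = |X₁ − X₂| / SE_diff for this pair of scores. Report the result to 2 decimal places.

0.88

SD = √28.09 ≈ 5.3000
r_full = 2·0.833 / (1 + 0.833) ≈ 0.9089
SEM = 5.3000 × √(1 − 0.9089) = 5.3000 × √0.0911 ≈ 5.3000 × 0.3018 ≈ 1.5998
SE_diff = √2 × SEM ≈ 2.2624
z = 2 / 2.2624 ≈ 0.8840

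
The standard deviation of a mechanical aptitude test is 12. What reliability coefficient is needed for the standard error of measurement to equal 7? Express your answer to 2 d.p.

Required reliability = 1 − (SEM/SD)² = 1 − 0.34028 ≈ 0.65972

0.66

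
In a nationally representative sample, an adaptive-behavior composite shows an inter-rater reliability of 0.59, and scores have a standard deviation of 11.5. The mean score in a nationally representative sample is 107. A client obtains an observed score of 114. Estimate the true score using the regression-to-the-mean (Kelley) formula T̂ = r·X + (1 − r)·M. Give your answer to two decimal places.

T̂ = r·X + (1 − r)·M = 0.5900*114 + 0.4100*107 = 67.2600 + 43.8700 ≃ 111.1300

111.13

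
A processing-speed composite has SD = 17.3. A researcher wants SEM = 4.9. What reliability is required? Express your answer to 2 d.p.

r = 1 − (4.9000/17.3)² ≈ 1 − 0.0802 ≈ 0.9198

0.92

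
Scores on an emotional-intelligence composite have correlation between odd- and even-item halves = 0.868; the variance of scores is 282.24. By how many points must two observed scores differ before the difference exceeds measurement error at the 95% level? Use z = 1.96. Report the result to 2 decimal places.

12.38

SD = √282.24 = 16.8000
r_full = 2·0.868 / (1 + 0.868) ≃ 0.9293
SEM = 16.8000×√(1 − 0.9293) ≃ 4.4659
Standard error of the difference = 4.4659·√2 ≃ 6.3157
Smallest detectable difference = 1.96×6.3157 ≃ 12.3788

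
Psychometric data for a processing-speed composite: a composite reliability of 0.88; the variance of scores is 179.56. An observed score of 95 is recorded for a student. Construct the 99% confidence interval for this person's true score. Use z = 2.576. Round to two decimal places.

SD = √179.56 ≈ 13.400
SEM = 13.400 * √(1 − 0.880) = 13.400 * √0.120 ≈ 13.400 * 0.346 ≈ 4.642
2.576 * SEM ≈ 11.958
Interval: (83.042, 106.958)

[83.04, 106.96]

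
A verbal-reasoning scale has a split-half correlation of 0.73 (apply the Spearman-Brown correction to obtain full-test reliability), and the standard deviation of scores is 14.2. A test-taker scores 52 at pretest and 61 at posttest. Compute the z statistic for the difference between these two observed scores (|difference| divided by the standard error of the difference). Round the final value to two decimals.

Spearman-Brown: r = 2(0.73) / (1 + 0.73) = 1.460 / 1.730 ≈ 0.844
SEM = 14.200 × √(1 − 0.844) = 14.200 × √0.156 ≈ 14.200 × 0.395 ≈ 5.610
Standard error of the difference = 5.610·√2 ≈ 7.933
z = |52 − 61| / 7.933 = 9 / 7.933 ≈ 1.134

1.13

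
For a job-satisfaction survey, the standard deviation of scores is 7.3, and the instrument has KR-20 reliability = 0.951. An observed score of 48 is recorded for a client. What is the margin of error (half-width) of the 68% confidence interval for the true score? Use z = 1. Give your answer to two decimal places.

SEM = 7.300 · √(1 − 0.951) = 7.300 · √0.049 ≈ 7.300 · 0.221 ≈ 1.616
Margin = 1 · 1.616 ≈ 1.616

1.62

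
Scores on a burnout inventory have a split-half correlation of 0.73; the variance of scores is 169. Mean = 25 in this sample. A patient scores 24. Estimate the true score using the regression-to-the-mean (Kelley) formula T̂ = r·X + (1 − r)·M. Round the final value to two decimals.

r_full = 2·0.73 / (1 + 0.73) ≈ 0.8439
Estimated true score = 0.8439*24 + (1 − 0.8439)*25 ≈ 24.1561

24.16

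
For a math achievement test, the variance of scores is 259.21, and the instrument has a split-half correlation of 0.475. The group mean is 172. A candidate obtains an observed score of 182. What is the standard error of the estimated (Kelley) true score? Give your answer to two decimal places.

SD = √259.21 = 16.1000
Full-length reliability (Spearman-Brown) = 2(0.475)/(1+0.475) ≈ 0.6441
SE_est = SD · √(r(1 − r)) = 16.1000 · √0.2292 ≈ 16.1000 · 0.4788 ≈ 7.7086

7.71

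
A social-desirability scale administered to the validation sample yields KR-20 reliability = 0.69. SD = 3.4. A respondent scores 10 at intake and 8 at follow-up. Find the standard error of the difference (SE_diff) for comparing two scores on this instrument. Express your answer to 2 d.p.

2.68

SEM = 3.40000 × √(1 − 0.69000) = 3.40000 × √0.31000 ≈ 3.40000 × 0.55678 ≈ 1.89304
SE_diff = SEM × √2 ≈ 1.89304 × 1.41421 ≈ 2.67716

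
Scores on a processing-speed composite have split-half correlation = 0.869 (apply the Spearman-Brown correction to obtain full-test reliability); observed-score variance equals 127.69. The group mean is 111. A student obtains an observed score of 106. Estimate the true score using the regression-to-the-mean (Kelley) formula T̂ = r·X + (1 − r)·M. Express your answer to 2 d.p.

106.35

Full-length reliability (Spearman-Brown) = 2(0.869)/(1+0.869) ≃ 0.9299
T̂ = 0.9299(106) + 0.0701(111) ≃ 106.3505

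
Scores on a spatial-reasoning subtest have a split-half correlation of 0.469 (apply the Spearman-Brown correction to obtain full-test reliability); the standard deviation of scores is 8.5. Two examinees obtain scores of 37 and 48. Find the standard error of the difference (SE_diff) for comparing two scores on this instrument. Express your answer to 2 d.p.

r_full = 2·0.469 / (1 + 0.469) ≈ 0.6385
SEM = 8.5000 · √(1 − 0.6385) = 8.5000 · √0.3615 ≈ 8.5000 · 0.6012 ≈ 5.1104
Standard error of the difference = 5.1104·√2 ≈ 7.2272

7.23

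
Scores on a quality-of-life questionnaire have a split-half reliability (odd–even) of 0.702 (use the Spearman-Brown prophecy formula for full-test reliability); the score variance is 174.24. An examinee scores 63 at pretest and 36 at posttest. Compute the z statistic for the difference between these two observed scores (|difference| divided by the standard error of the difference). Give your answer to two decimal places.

3.46

σ = 174.24^(1/2) = 13.20000
Spearman-Brown: r = 2(0.702) / (1 + 0.702) = 1.40400 / 1.70200 ≈ 0.82491
SEM = 13.20000×√(1 − 0.82491) ≈ 5.52335
Standard error of the difference = 5.52335·√2 ≈ 7.81119
z = |63 − 36| / 7.81119 = 27 / 7.81119 ≈ 3.45658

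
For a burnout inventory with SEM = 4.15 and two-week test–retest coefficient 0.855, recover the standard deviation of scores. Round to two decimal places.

SD = SEM / √(1 − r) = 4.15 / √0.145 ≈ 4.15 / 0.381 ≈ 10.898

10.90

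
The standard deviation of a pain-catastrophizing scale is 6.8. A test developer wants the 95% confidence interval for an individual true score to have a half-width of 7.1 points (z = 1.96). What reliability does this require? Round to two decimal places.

Required SEM = 7.1 / 1.96 ≈ 3.6224
Required reliability = 1 − (SEM/SD)² = 1 − 0.2838 ≈ 0.7162

0.72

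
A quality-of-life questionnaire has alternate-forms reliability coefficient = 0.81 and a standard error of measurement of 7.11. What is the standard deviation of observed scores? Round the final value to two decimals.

16.31

SD = 7.11 / √(1 − 0.81) ≈ 16.3115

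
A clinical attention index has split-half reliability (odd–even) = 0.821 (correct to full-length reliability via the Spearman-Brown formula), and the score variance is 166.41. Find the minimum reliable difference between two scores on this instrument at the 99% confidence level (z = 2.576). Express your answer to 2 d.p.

σ = 166.41^(1/2) = 12.90000
r_full = 2·0.821 / (1 + 0.821) ≈ 0.90170
SEM = 12.90000 × √(1 − 0.90170) = 12.90000 × √0.09830 ≈ 12.90000 × 0.31352 ≈ 4.04447
SE_diff = √2 × SEM ≈ 5.71974
Smallest detectable difference = 2.576×5.71974 ≈ 14.73405

14.73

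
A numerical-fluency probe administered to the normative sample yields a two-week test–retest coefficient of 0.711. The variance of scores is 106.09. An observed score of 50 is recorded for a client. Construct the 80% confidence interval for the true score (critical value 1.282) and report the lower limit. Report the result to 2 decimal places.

SD = √106.09 ≈ 10.3000
SEM = 10.3000·√(1 − 0.7110) ≈ 5.5371
Half-width = 1.282·5.5371 ≈ 7.0986
Lower bound: 50 − 7.0986 = 42.9014

42.90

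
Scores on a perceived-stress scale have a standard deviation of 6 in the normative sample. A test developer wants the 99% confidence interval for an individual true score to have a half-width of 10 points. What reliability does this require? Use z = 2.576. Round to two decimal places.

Required SEM = 10 / 2.576 ≈ 3.882
r = 1 − (SEM / SD)² = 1 − (3.882 / 6)² ≈ 1 − 0.419 ≈ 0.581

0.58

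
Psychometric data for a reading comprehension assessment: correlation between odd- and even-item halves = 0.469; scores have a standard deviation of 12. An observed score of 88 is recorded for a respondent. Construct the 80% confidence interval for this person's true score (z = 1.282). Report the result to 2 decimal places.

[78.75, 97.25]

Full-length reliability (Spearman-Brown) = 2(0.469)/(1+0.469) ≈ 0.639
The standard error of measurement is 12.000·√(1 − 0.639) ≈ 12.000·0.601 ≈ 7.215.
Margin = 1.282 · 7.215 ≈ 9.249
CI = 88 ± 9.249 → [78.751, 97.249]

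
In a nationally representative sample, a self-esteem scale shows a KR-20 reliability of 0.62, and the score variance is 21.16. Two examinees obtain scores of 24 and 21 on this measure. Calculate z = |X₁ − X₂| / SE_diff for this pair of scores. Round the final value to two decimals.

0.75

SD = √21.16 = 4.60000
SEM = 4.60000 * √(1 − 0.62000) = 4.60000 * √0.38000 ≃ 4.60000 * 0.61644 ≃ 2.83563
SE_diff = SEM * √2 ≃ 2.83563 * 1.41421 ≃ 4.01019
z = 3 / 4.01019 ≃ 0.74809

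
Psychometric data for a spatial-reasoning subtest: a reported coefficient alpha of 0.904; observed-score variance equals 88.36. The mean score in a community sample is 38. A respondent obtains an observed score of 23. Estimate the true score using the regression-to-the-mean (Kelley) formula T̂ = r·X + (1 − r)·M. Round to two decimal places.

T̂ = r·X + (1 − r)·M = 0.90400·23 + 0.09600·38 = 20.79200 + 3.64800 ≈ 24.44000

24.44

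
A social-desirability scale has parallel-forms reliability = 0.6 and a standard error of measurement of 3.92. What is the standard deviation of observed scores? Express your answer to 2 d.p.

6.20

SD = 3.92 / √(1 − 0.6) ≈ 6.198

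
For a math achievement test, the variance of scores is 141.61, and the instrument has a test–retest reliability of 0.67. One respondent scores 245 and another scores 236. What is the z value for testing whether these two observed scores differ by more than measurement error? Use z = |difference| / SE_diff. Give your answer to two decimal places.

SD = √141.61 ≈ 11.9000
SEM = 11.9000 · √(1 − 0.6700) = 11.9000 · √0.3300 ≈ 11.9000 · 0.5745 ≈ 6.8360
Standard error of the difference = 6.8360·√2 ≈ 9.6676
z = |245 − 236| / 9.6676 = 9 / 9.6676 ≈ 0.9309

0.93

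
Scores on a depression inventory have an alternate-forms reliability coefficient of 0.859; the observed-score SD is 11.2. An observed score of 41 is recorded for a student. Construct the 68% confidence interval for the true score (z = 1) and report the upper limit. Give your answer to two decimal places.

SEM = 11.2000 * √(1 − 0.8590) = 11.2000 * √0.1410 ≈ 11.2000 * 0.3755 ≈ 4.2056
1 * SEM ≈ 4.2056
Upper limit = 41 + 4.2056 ≈ 45.2056

45.21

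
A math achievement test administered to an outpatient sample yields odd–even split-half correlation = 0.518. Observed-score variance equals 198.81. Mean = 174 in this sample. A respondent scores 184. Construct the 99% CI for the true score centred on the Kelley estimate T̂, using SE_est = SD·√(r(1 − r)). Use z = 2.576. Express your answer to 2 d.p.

[163.92, 197.73]

σ = 198.81^(1/2) = 14.100
Spearman-Brown: r = 2(0.518) / (1 + 0.518) = 1.036 / 1.518 ≈ 0.682
Estimated true score = 0.682·184 + (1 − 0.682)·174 ≈ 180.825
SE_est = SD · √(r(1 − r)) = 14.100 · √0.217 ≈ 14.100 · 0.466 ≈ 6.564
CI = 180.825 ± 2.576 · 6.564 → [163.917, 197.733]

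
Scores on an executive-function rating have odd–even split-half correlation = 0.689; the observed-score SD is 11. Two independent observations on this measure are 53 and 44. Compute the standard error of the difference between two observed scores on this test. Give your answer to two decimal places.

Spearman-Brown: r = 2(0.689) / (1 + 0.689) = 1.37800 / 1.68900 ≈ 0.81587
SEM = 11.00000 * √(1 − 0.81587) = 11.00000 * √0.18413 ≈ 11.00000 * 0.42911 ≈ 4.72017
SE_diff = SEM * √2 ≈ 4.72017 * 1.41421 ≈ 6.67533

6.68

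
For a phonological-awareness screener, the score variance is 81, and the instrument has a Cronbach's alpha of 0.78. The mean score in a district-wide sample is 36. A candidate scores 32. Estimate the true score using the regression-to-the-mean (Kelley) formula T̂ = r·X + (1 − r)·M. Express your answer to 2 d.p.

Estimated true score = 0.78000·32 + (1 − 0.78000)·36 ≃ 32.88000

32.88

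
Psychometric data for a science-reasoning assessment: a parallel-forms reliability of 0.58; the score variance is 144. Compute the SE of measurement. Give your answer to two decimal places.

SD = √144 = 12.0000
The standard error of measurement is 12.0000*√(1 − 0.5800) ≃ 12.0000*0.6481 ≃ 7.7769.

7.78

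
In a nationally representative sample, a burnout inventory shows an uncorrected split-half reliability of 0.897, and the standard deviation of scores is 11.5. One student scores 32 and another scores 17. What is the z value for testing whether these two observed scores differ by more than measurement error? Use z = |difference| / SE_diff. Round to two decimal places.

r_full = 2·0.897 / (1 + 0.897) ≈ 0.946
SEM = 11.500 * √(1 − 0.946) = 11.500 * √0.054 ≈ 11.500 * 0.233 ≈ 2.680
SE_diff = SEM * √2 ≈ 2.680 * 1.414 ≈ 3.790
z = |32 − 17| / 3.790 = 15 / 3.790 ≈ 3.958

3.96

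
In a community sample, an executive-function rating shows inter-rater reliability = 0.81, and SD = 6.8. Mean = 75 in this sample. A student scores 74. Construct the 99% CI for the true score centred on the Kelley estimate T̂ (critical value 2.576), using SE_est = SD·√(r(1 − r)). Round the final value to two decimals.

Estimated true score = 0.810·74 + (1 − 0.810)·75 ≈ 74.190
SE_est = SD · √(r(1 − r)) = 6.800 · √0.154 ≈ 6.800 · 0.392 ≈ 2.668
99% CI: 74.190 ± 6.872 ≈ (67.318, 81.062)

[67.32, 81.06]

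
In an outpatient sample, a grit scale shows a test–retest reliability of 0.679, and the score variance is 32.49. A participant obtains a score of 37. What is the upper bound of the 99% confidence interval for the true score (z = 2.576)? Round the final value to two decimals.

45.32

SD = √32.49 = 5.700
The standard error of measurement is 5.700×√(1 − 0.679) ≈ 5.700×0.567 ≈ 3.229.
2.576 × SEM ≈ 8.319
Upper bound: 37 + 8.319 = 45.319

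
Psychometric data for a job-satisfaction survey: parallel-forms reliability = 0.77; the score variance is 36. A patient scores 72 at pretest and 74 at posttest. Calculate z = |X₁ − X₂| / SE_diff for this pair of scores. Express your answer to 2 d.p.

0.49

σ = 36^(1/2) = 6.0000
SEM = 6.0000 × √(1 − 0.7700) = 6.0000 × √0.2300 ≃ 6.0000 × 0.4796 ≃ 2.8775
Standard error of the difference = 2.8775·√2 ≃ 4.0694
z = 2 / 4.0694 ≃ 0.4915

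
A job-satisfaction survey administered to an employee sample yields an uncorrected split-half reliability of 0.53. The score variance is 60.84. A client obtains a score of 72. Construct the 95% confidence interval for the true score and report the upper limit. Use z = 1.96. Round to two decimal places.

σ = 60.84^(1/2) = 7.80000
Full-length reliability (Spearman-Brown) = 2(0.53)/(1+0.53) ≈ 0.69281
The standard error of measurement is 7.80000·√(1 − 0.69281) ≈ 7.80000·0.55425 ≈ 4.32313.
1.96 · SEM ≈ 8.47333
Upper limit = 72 + 8.47333 ≈ 80.47333

80.47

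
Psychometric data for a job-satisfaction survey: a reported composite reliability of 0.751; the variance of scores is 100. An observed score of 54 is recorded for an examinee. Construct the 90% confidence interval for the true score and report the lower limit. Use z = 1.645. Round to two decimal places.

SD = √100 = 10.0000
SEM = 10.0000×√(1 − 0.7510) ≈ 4.9900
Margin = 1.645 × 4.9900 ≈ 8.2085
Lower bound: 54 − 8.2085 = 45.7915

45.79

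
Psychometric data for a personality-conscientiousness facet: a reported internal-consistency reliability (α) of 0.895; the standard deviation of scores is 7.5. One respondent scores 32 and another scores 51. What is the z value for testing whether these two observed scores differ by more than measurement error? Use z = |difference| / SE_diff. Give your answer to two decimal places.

SEM = 7.500 × √(1 − 0.895) = 7.500 × √0.105 ≈ 7.500 × 0.324 ≈ 2.430
SE_diff = √2 × SEM ≈ 3.437
z = 19 / 3.437 ≈ 5.528

5.53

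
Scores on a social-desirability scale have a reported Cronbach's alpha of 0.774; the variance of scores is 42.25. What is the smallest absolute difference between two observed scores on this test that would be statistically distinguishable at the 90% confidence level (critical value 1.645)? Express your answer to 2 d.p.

σ = 42.25^(1/2) = 6.500
The standard error of measurement is 6.500·√(1 − 0.774) ≈ 6.500·0.475 ≈ 3.090.
SE_diff = SEM · √2 ≈ 3.090 · 1.414 ≈ 4.370
Minimum reliable difference = 1.645 · SE_diff ≈ 1.645 · 4.370 ≈ 7.189

7.19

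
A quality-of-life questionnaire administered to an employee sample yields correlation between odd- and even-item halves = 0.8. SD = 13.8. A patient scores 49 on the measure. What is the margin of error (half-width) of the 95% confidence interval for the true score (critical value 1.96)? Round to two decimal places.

r_full = 2·0.8 / (1 + 0.8) ≃ 0.88889
SEM = 13.80000*√(1 − 0.88889) ≃ 4.60000
Half-width = 1.96*4.60000 ≃ 9.01600

9.02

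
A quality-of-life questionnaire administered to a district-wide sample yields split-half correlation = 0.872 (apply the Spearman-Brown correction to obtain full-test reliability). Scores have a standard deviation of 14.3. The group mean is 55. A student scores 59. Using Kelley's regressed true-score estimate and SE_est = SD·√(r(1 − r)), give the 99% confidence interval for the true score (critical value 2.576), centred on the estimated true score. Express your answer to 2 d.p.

Spearman-Brown: r = 2(0.872) / (1 + 0.872) = 1.744 / 1.872 ≃ 0.932
T̂ = r·X + (1 − r)·M = 0.932·59 + 0.068·55 ≃ 54.966 + 3.761 ≃ 58.726
SE_est = SD · √(r(1 − r)) = 14.300 · √0.064 ≃ 14.300 · 0.252 ≃ 3.609
99% CI: 58.726 ± 9.297 ≃ (49.429, 68.024)

[49.43, 68.02]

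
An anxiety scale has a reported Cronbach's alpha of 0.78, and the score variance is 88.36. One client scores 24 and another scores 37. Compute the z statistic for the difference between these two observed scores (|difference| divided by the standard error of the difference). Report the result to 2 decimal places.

SD = √88.36 ≈ 9.4000
SEM = 9.4000 · √(1 − 0.7800) = 9.4000 · √0.2200 ≈ 9.4000 · 0.4690 ≈ 4.4090
Standard error of the difference = 4.4090·√2 ≈ 6.2353
z = |24 − 37| / 6.2353 = 13 / 6.2353 ≈ 2.0849

2.08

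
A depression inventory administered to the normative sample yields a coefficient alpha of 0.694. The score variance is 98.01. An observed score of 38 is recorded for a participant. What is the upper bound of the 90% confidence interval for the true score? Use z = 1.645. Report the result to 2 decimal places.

SD = √98.01 ≃ 9.9000
SEM = 9.9000 × √(1 − 0.6940) = 9.9000 × √0.3060 ≃ 9.9000 × 0.5532 ≃ 5.4764
Margin = 1.645 × 5.4764 ≃ 9.0087
Upper bound: 38 + 9.0087 = 47.0087

47.01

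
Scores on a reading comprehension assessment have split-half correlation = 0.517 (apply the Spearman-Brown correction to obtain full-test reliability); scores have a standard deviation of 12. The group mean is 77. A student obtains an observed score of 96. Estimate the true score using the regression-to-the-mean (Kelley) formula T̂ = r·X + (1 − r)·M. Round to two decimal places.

89.95

Full-length reliability (Spearman-Brown) = 2(0.517)/(1+0.517) ≃ 0.682
Estimated true score = 0.682·96 + (1 − 0.682)·77 ≃ 89.951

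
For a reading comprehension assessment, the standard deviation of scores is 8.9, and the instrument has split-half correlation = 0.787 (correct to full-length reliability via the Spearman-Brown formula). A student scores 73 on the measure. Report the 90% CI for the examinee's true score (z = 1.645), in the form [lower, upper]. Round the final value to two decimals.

[67.95, 78.05]

Full-length reliability (Spearman-Brown) = 2(0.787)/(1+0.787) ≈ 0.8808
SEM = 8.9000 · √(1 − 0.8808) = 8.9000 · √0.1192 ≈ 8.9000 · 0.3452 ≈ 3.0727
1.645 · SEM ≈ 5.0546
90% CI: 73 ± 5.0546 = [67.9454, 78.0546]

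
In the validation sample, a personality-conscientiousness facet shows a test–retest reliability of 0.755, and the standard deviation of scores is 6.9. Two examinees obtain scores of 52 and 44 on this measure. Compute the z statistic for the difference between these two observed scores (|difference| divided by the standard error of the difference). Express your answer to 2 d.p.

1.66

The standard error of measurement is 6.900·√(1 − 0.755) ≃ 6.900·0.495 ≃ 3.415.
SE_diff = SEM · √2 ≃ 3.415 · 1.414 ≃ 4.830
z = 8 / 4.830 ≃ 1.656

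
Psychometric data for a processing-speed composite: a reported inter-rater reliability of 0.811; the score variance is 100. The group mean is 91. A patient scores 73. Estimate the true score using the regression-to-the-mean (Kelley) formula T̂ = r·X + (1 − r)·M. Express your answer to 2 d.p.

T̂ = r·X + (1 − r)·M = 0.8110*73 + 0.1890*91 = 59.2030 + 17.1990 ≈ 76.4020

76.40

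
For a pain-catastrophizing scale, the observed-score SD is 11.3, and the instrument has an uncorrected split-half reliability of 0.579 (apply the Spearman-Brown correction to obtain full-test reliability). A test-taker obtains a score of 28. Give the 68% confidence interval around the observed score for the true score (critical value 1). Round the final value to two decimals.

[22.17, 33.83]

r_full = 2·0.579 / (1 + 0.579) ≈ 0.7334
SEM = 11.3000 * √(1 − 0.7334) = 11.3000 * √0.2666 ≈ 11.3000 * 0.5164 ≈ 5.8348
1 * SEM ≈ 5.8348
Interval: (22.1652, 33.8348)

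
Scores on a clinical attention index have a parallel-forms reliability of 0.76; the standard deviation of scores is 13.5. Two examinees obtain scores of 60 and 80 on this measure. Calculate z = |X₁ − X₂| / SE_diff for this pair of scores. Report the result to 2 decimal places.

2.14

SEM = 13.5000*√(1 − 0.7600) ≈ 6.6136
SE_diff = SEM * √2 ≈ 6.6136 * 1.4142 ≈ 9.3531
z = |60 − 80| / 9.3531 = 20 / 9.3531 ≈ 2.1383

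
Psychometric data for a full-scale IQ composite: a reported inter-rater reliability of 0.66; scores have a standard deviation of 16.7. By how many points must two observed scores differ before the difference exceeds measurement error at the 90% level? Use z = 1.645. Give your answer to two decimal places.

The standard error of measurement is 16.700*√(1 − 0.660) ≃ 16.700*0.583 ≃ 9.738.
SE_diff = SEM * √2 ≃ 9.738 * 1.414 ≃ 13.771
Smallest detectable difference = 1.645*13.771 ≃ 22.654

22.65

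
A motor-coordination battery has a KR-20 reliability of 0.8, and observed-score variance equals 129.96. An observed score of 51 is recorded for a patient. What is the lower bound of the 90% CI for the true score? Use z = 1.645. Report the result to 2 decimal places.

42.61

SD = √129.96 ≈ 11.4000
SEM = 11.4000*√(1 − 0.8000) ≈ 5.0982
Margin = 1.645 * 5.0982 ≈ 8.3866
Lower bound: 51 − 8.3866 = 42.6134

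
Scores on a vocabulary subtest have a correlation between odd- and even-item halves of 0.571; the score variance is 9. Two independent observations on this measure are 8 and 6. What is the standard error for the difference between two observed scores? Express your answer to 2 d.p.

SD = √9 = 3.000
Spearman-Brown: r = 2(0.571) / (1 + 0.571) = 1.142 / 1.571 ≈ 0.727
SEM = 3.000 · √(1 − 0.727) = 3.000 · √0.273 ≈ 3.000 · 0.523 ≈ 1.568
SE_diff = √2 · SEM ≈ 2.217

2.22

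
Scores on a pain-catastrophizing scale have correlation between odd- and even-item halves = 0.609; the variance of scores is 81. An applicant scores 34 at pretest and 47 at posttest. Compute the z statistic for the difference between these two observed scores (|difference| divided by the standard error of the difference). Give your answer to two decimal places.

σ = 81^(1/2) = 9.0000
Spearman-Brown: r = 2(0.609) / (1 + 0.609) = 1.2180 / 1.6090 ≈ 0.7570
SEM = 9.0000*√(1 − 0.7570) ≈ 4.4366
SE_diff = SEM * √2 ≈ 4.4366 * 1.4142 ≈ 6.2743
z = 13 / 6.2743 ≈ 2.0719

2.07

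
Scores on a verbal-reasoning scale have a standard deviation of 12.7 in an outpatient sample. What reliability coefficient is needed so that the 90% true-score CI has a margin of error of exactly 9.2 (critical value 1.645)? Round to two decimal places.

SEM needed = half-width / z = 9.2/1.645 ≃ 5.59271
r = 1 − (SEM / SD)² = 1 − (5.59271 / 12.7)² ≃ 1 − 0.19393 ≃ 0.80607

0.81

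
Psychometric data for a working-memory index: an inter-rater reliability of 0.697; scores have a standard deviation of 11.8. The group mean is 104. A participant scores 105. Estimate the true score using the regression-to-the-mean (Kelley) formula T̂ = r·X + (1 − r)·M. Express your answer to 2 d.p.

104.70

Estimated true score = 0.697·105 + (1 − 0.697)·104 ≈ 104.697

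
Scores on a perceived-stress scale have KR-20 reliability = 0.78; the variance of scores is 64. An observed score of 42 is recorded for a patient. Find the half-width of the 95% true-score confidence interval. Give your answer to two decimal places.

σ = 64^(1/2) = 8.0000
SEM = 8.0000 * √(1 − 0.7800) = 8.0000 * √0.2200 ≈ 8.0000 * 0.4690 ≈ 3.7523
1.96 * SEM ≈ 7.3546

7.35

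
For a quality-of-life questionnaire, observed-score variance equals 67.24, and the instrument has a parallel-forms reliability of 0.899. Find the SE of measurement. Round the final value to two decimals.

2.61

SD = √67.24 ≃ 8.2000
SEM = 8.2000 × √(1 − 0.8990) = 8.2000 × √0.1010 ≃ 8.2000 × 0.3178 ≃ 2.6060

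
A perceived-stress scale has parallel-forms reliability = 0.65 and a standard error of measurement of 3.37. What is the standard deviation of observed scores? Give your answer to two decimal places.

5.70

σ = SEM·(1 − r)^(−1/2) ≈ 3.37·1.6903 ≈ 5.6963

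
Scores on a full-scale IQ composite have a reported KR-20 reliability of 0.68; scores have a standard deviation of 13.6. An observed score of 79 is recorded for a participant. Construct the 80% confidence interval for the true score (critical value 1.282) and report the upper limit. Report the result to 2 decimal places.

88.86

SEM = 13.600*√(1 − 0.680) ≃ 7.693
Margin = 1.282 * 7.693 ≃ 9.863
Upper limit = 79 + 9.863 ≃ 88.863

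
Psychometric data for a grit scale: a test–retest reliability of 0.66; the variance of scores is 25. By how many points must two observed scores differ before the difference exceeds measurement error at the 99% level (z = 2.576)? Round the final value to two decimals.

10.62

SD = √25 = 5.00000
SEM = 5.00000 · √(1 − 0.66000) = 5.00000 · √0.34000 ≈ 5.00000 · 0.58310 ≈ 2.91548
Standard error of the difference = 2.91548·√2 ≈ 4.12311
Minimum reliable difference = 2.576 · SE_diff ≈ 2.576 · 4.12311 ≈ 10.62112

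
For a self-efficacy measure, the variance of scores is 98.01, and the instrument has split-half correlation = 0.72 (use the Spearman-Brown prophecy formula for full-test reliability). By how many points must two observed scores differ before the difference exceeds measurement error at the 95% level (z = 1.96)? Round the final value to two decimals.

11.07

σ = 98.01^(1/2) = 9.9000
Spearman-Brown: r = 2(0.72) / (1 + 0.72) = 1.4400 / 1.7200 ≈ 0.8372
SEM = 9.9000·√(1 − 0.8372) ≈ 3.9944
SE_diff = √2 · SEM ≈ 5.6489
Minimum reliable difference = 1.96 · SE_diff ≈ 1.96 · 5.6489 ≈ 11.0719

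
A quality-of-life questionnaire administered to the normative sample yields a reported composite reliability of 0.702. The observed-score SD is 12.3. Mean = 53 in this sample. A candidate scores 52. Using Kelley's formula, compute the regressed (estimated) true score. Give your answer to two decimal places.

52.30

T̂ = 0.702(52) + 0.298(53) ≈ 52.298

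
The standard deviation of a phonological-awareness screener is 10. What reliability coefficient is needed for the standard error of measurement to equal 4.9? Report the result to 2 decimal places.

r = 1 − (4.9000/10)² ≈ 1 − 0.2401 ≈ 0.7599

0.76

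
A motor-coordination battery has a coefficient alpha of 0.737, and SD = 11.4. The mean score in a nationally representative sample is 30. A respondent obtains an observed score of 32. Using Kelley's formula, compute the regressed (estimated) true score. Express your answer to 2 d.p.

31.47

T̂ = 0.73700(32) + 0.26300(30) ≈ 31.47400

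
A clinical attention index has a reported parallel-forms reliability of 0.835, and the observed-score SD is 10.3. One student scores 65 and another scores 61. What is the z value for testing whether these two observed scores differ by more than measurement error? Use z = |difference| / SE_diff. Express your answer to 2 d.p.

The standard error of measurement is 10.3000·√(1 − 0.8350) ≈ 10.3000·0.4062 ≈ 4.1839.
SE_diff = √2 · SEM ≈ 5.9169
z = |65 − 61| / 5.9169 = 4 / 5.9169 ≈ 0.6760

0.68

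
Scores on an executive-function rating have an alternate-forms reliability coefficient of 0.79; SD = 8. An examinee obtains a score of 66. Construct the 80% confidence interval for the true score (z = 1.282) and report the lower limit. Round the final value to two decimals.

61.30

SEM = 8.0000 · √(1 − 0.7900) = 8.0000 · √0.2100 ≃ 8.0000 · 0.4583 ≃ 3.6661
1.282 · SEM ≃ 4.6999
Lower limit = 66 − 4.6999 ≃ 61.3001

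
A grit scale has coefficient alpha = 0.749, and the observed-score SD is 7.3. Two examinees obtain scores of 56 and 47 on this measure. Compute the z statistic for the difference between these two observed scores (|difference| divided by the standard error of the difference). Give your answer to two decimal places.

SEM = 7.3000·√(1 − 0.7490) ≈ 3.6573
SE_diff = SEM · √2 ≈ 3.6573 · 1.4142 ≈ 5.1722
z = |56 − 47| / 5.1722 = 9 / 5.1722 ≈ 1.7401

1.74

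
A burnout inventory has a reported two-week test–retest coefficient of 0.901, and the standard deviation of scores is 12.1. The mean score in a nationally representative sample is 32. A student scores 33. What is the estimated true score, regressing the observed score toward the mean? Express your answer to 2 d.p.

32.90

T̂ = r·X + (1 − r)·M = 0.9010×33 + 0.0990×32 = 29.7330 + 3.1680 ≃ 32.9010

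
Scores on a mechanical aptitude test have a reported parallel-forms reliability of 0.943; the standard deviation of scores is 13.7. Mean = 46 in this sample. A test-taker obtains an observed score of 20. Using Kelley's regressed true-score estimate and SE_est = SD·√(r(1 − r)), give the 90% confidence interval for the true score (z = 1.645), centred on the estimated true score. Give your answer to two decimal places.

[16.26, 26.71]

T̂ = 0.943(20) + 0.057(46) ≈ 21.482
SE_est = 13.700·√[r(1 − r)] ≈ 3.176
90% CI: 21.482 ± 5.225 ≈ (16.257, 26.707)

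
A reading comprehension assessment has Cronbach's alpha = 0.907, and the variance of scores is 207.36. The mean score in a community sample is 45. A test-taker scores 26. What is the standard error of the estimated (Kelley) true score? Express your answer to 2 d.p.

SD = √207.36 ≈ 14.4000
SE_est = SD * √(r(1 − r)) = 14.4000 * √0.0844 ≈ 14.4000 * 0.2904 ≈ 4.1822

4.18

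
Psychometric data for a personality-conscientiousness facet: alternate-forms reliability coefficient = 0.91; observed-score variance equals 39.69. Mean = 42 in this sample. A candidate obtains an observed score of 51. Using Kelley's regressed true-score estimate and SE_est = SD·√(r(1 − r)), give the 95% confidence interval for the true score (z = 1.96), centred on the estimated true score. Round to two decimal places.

[46.66, 53.72]

SD = √39.69 ≃ 6.300
T̂ = r·X + (1 − r)·M = 0.910×51 + 0.090×42 = 46.410 + 3.780 ≃ 50.190
SE_est = SD × √(r(1 − r)) = 6.300 × √0.082 ≃ 6.300 × 0.286 ≃ 1.803
CI = 50.190 ± 1.96 × 1.803 → [46.656, 53.724]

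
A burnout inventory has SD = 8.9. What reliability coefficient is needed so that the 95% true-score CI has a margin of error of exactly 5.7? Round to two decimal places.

Required SEM = 5.7 / 1.96 ≈ 2.908
r = 1 − (2.908/8.9)² ≈ 1 − 0.107 ≈ 0.893

0.89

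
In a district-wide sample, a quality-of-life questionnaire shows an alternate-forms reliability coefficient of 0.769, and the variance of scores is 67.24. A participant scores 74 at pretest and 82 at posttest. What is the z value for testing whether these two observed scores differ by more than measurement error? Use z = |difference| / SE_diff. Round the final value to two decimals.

1.44

SD = √67.24 = 8.20000
SEM = 8.20000*√(1 − 0.76900) ≈ 3.94112
SE_diff = SEM * √2 ≈ 3.94112 * 1.41421 ≈ 5.57359
z = |74 − 82| / 5.57359 = 8 / 5.57359 ≈ 1.43534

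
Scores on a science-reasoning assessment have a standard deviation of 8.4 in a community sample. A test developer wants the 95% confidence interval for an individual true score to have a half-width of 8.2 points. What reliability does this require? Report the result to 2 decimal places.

0.75

SEM needed = half-width / z = 8.2/1.96 ≈ 4.1837
r = 1 − (SEM / SD)² = 1 − (4.1837 / 8.4)² ≈ 1 − 0.2481 ≈ 0.7519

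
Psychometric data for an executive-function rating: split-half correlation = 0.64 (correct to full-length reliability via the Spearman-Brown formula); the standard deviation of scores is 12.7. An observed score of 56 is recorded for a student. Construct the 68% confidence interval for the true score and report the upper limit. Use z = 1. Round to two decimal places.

Full-length reliability (Spearman-Brown) = 2(0.64)/(1+0.64) ≈ 0.7805
SEM = 12.7000×√(1 − 0.7805) ≈ 5.9502
Half-width = 1×5.9502 ≈ 5.9502
Upper limit = 56 + 5.9502 ≈ 61.9502

61.95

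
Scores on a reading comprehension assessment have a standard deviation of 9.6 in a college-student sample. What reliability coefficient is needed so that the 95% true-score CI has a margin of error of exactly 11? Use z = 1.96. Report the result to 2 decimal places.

0.66

Required SEM = 11 / 1.96 ≈ 5.612
r = 1 − (5.612/9.6)² ≈ 1 − 0.342 ≈ 0.658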